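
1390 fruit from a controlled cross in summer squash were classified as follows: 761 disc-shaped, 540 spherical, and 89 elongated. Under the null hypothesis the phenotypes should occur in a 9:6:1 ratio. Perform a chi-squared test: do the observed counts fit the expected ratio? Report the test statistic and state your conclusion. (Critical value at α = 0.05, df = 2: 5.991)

1.284; consistent

Under the 9:6:1 hypothesis (Σ ratio = 16, N = 1390):
  disc-shaped: 1390 × 9/16 = 781.875
  spherical: 1390 × 6/16 = 521.25
  elongated: 1390 × 1/16 = 86.875
χ² = Σ (O − E)² / E
  disc-shaped: (761 − 781.875)² / 781.875 = 0.5573
  spherical: (540 − 521.25)² / 521.25 = 0.6745
  elongated: (89 − 86.875)² / 86.875 = 0.0520
χ² = 0.5573 + 0.6745 + 0.0520 = 1.2838 ≈ 1.284
Degrees of freedom = 3 − 1 = 2; critical value at α = 0.05 is 5.991.
Since 1.284 < 5.991, we fail to reject the null hypothesis — the data are consistent with the 9:6:1 ratio.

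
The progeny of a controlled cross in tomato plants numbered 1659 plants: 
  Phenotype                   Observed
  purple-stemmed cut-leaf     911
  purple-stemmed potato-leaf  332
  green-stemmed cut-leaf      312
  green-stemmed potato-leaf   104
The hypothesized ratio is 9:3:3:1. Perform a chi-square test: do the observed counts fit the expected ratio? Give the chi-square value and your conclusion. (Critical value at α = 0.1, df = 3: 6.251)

The 9:3:3:1 ratio has 16 parts, so with N = 1659 the expected counts are:
  purple-stemmed cut-leaf: 1659 × 9/16 = 933.1875
  purple-stemmed potato-leaf: 1659 × 3/16 = 311.0625
  green-stemmed cut-leaf: 1659 × 3/16 = 311.0625
  green-stemmed potato-leaf: 1659 × 1/16 = 103.6875
χ² = Σ (O − E)² / E
  purple-stemmed cut-leaf: (911 − 933.1875)² / 933.1875 = 0.5275
  purple-stemmed potato-leaf: (332 − 311.0625)² / 311.0625 = 1.4093
  green-stemmed cut-leaf: (312 − 311.0625)² / 311.0625 = 0.0028
  green-stemmed potato-leaf: (104 − 103.6875)² / 103.6875 = 0.0009
χ² = 0.5275 + 1.4093 + 0.0028 + 0.0009 = 1.9405 ≈ 1.941
Degrees of freedom = 4 − 1 = 3; critical value at α = 0.1 is 6.251.
Since 1.941 < 6.251, we fail to reject the null hypothesis — the data are consistent with the 9:3:3:1 ratio.

1.941; consistent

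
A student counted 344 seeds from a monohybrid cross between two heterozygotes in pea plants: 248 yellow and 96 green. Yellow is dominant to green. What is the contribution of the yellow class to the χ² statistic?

For a monohybrid cross between heterozygotes with complete dominance, the expected phenotypic ratio is 3:1.
Expected counts for N = 344 under a 3:1 ratio (total parts = 4):
  yellow: 344 × 3/4 = 258
  green: 344 × 1/4 = 86
Contribution of yellow: (248 − 258)² / 258 = 0.3876

0.388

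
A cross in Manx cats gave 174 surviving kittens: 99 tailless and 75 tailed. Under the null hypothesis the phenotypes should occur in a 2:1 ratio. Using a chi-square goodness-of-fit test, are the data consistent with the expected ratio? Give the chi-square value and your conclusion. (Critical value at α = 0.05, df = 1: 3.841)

Expected counts for N = 174 under a 2:1 ratio (total parts = 3):
  tailless: 174 × 2/3 = 116
  tailed: 174 × 1/3 = 58
χ² = Σ (O − E)² / E
  tailless: (99 − 116)² / 116 = 2.4914
  tailed: (75 − 58)² / 58 = 4.9828
χ² = 2.4914 + 4.9828 = 7.4742 ≈ 7.474
Degrees of freedom = 2 − 1 = 1; critical value at α = 0.05 is 3.841.
Since 7.474 > 3.841, we reject the null hypothesis — the data do not fit the 2:1 ratio.

7.474; not consistent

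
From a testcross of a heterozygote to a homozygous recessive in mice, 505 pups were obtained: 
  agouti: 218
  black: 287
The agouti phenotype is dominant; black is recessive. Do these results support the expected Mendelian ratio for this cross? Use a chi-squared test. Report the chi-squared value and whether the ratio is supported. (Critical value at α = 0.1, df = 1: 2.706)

9.428; not consistent

A testcross of a heterozygote (Aa × aa) gives a 1:1 phenotypic ratio.
Expected counts for N = 505 under a 1:1 ratio (total parts = 2):
  agouti: 505 × 1/2 = 252.5
  black: 505 × 1/2 = 252.5
χ² = Σ (O − E)² / E
  agouti: (218 − 252.5)² / 252.5 = 4.7139
  black: (287 − 252.5)² / 252.5 = 4.7139
χ² = 4.7139 + 4.7139 = 9.4278 ≈ 9.428
Degrees of freedom = 2 − 1 = 1; critical value at α = 0.1 is 2.706.
Since 9.428 > 2.706, we reject the null hypothesis — the data do not fit the 1:1 ratio.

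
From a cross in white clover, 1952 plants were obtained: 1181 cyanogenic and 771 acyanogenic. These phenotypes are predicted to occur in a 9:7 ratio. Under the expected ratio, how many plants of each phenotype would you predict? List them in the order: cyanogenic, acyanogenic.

Expected counts for N = 1952 under a 9:7 ratio (total parts = 16):
  cyanogenic: 1952 × 9/16 = 1098
  acyanogenic: 1952 × 7/16 = 854

1098, 854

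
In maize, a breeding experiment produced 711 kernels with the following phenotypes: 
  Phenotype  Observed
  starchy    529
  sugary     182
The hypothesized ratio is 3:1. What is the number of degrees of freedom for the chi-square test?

1

A goodness-of-fit test with 2 phenotype classes has df = 2 − 1 = 1.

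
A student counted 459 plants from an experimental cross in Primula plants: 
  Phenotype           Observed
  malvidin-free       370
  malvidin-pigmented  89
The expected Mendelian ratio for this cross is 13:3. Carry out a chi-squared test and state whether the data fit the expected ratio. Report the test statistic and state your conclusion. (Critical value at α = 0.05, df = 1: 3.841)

The 13:3 ratio has 16 parts, so with N = 459 the expected counts are:
  malvidin-free: 459 × 13/16 = 372.9375
  malvidin-pigmented: 459 × 3/16 = 86.0625
χ² = Σ (O − E)² / E
  malvidin-free: (370 − 372.9375)² / 372.9375 = 0.0231
  malvidin-pigmented: (89 − 86.0625)² / 86.0625 = 0.1003
χ² = 0.0231 + 0.1003 = 0.1234 ≈ 0.123
Degrees of freedom = 2 − 1 = 1; critical value at α = 0.05 is 3.841.
Since 0.123 < 3.841, we fail to reject the null hypothesis — the data are consistent with the 13:3 ratio.

0.123; consistent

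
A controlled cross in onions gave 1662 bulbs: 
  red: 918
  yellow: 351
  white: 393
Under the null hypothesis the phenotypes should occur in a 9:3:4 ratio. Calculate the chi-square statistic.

6.498

Under the 9:3:4 hypothesis (Σ ratio = 16, N = 1662):
  red: 1662 × 9/16 = 934.875
  yellow: 1662 × 3/16 = 311.625
  white: 1662 × 4/16 = 415.5
χ² = Σ (O − E)² / E
  red: (918 − 934.875)² / 934.875 = 0.3046
  yellow: (351 − 311.625)² / 311.625 = 4.9752
  white: (393 − 415.5)² / 415.5 = 1.2184
χ² = 0.3046 + 4.9752 + 1.2184 = 6.4982 ≈ 6.498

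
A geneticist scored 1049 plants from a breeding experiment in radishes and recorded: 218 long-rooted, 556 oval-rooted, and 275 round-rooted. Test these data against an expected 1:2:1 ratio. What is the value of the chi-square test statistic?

Total ratio parts = 4. Expected numbers out of 1049:
  long-rooted: 1049 × 1/4 = 262.25
  oval-rooted: 1049 × 2/4 = 524.5
  round-rooted: 1049 × 1/4 = 262.25
χ² = Σ (O − E)² / E
  long-rooted: (218 − 262.25)² / 262.25 = 7.4664
  oval-rooted: (556 − 524.5)² / 524.5 = 1.8918
  round-rooted: (275 − 262.25)² / 262.25 = 0.6199
χ² = 7.4664 + 1.8918 + 0.6199 = 9.9781 ≈ 9.978

9.978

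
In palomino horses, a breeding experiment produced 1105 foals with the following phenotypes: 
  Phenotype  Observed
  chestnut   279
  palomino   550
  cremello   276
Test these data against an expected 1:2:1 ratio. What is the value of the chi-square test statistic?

Total ratio parts = 4. Expected numbers out of 1105:
  chestnut: 1105 × 1/4 = 276.25
  palomino: 1105 × 2/4 = 552.5
  cremello: 1105 × 1/4 = 276.25
χ² = Σ (O − E)² / E
  chestnut: (279 − 276.25)² / 276.25 = 0.0274
  palomino: (550 − 552.5)² / 552.5 = 0.0113
  cremello: (276 − 276.25)² / 276.25 = 0.0002
χ² = 0.0274 + 0.0113 + 0.0002 = 0.0389 ≈ 0.039

0.039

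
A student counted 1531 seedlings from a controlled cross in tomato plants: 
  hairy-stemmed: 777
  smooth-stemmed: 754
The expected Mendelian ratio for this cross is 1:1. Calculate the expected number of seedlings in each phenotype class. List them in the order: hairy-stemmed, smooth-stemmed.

Under the 1:1 hypothesis (Σ ratio = 2, N = 1531):
  hairy-stemmed: 1531 × 1/2 = 765.5
  smooth-stemmed: 1531 × 1/2 = 765.5

765.5, 765.5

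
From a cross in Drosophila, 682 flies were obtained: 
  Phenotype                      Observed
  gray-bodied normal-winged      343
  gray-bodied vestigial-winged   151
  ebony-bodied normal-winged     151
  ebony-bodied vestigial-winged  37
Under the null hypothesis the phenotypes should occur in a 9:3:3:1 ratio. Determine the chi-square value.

13.408

Expected counts for N = 682 under a 9:3:3:1 ratio (total parts = 16):
  gray-bodied normal-winged: 682 × 9/16 = 383.625
  gray-bodied vestigial-winged: 682 × 3/16 = 127.875
  ebony-bodied normal-winged: 682 × 3/16 = 127.875
  ebony-bodied vestigial-winged: 682 × 1/16 = 42.625
χ² = Σ (O − E)² / E
  gray-bodied normal-winged: (343 − 383.625)² / 383.625 = 4.3021
  gray-bodied vestigial-winged: (151 − 127.875)² / 127.875 = 4.1819
  ebony-bodied normal-winged: (151 − 127.875)² / 127.875 = 4.1819
  ebony-bodied vestigial-winged: (37 − 42.625)² / 42.625 = 0.7423
χ² = 4.3021 + 4.1819 + 4.1819 + 0.7423 = 13.4082 ≈ 13.408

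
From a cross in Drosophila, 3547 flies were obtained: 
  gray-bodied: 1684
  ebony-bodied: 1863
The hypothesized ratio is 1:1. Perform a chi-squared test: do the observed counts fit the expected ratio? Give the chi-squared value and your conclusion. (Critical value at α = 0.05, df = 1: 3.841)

9.033; not consistent

Under the 1:1 hypothesis (Σ ratio = 2, N = 3547):
  gray-bodied: 3547 × 1/2 = 1773.5
  ebony-bodied: 3547 × 1/2 = 1773.5
χ² = Σ (O − E)² / E
  gray-bodied: (1684 − 1773.5)² / 1773.5 = 4.5166
  ebony-bodied: (1863 − 1773.5)² / 1773.5 = 4.5166
χ² = 4.5166 + 4.5166 = 9.0332 ≈ 9.033
Degrees of freedom = 2 − 1 = 1; critical value at α = 0.05 is 3.841.
Since 9.033 > 3.841, we reject the null hypothesis — the data do not fit the 1:1 ratio.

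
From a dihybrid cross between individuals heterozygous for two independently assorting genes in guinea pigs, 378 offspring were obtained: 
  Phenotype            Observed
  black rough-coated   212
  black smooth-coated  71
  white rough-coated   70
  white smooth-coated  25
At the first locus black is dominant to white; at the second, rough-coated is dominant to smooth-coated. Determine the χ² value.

0.093

A dihybrid F₂ with independent assortment and complete dominance at both loci gives a 9:3:3:1 phenotypic ratio.
Under the 9:3:3:1 hypothesis (Σ ratio = 16, N = 378):
  black rough-coated: 378 × 9/16 = 212.625
  black smooth-coated: 378 × 3/16 = 70.875
  white rough-coated: 378 × 3/16 = 70.875
  white smooth-coated: 378 × 1/16 = 23.625
χ² = Σ (O − E)² / E
  black rough-coated: (212 − 212.625)² / 212.625 = 0.0018
  black smooth-coated: (71 − 70.875)² / 70.875 = 0.0002
  white rough-coated: (70 − 70.875)² / 70.875 = 0.0108
  white smooth-coated: (25 − 23.625)² / 23.625 = 0.0800
χ² = 0.0018 + 0.0002 + 0.0108 + 0.0800 = 0.0928 ≈ 0.093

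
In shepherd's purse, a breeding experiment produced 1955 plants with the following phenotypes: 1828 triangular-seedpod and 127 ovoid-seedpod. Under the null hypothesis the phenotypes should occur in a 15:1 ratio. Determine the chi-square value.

0.202

The 15:1 ratio has 16 parts, so with N = 1955 the expected counts are:
  triangular-seedpod: 1955 × 15/16 = 1832.8125
  ovoid-seedpod: 1955 × 1/16 = 122.1875
χ² = Σ (O − E)² / E
  triangular-seedpod: (1828 − 1832.8125)² / 1832.8125 = 0.0126
  ovoid-seedpod: (127 − 122.1875)² / 122.1875 = 0.1895
χ² = 0.0126 + 0.1895 = 0.2021 ≈ 0.202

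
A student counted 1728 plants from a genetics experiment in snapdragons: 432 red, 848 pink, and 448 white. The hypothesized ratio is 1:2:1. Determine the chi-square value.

0.889

Under the 1:2:1 hypothesis (Σ ratio = 4, N = 1728):
  red: 1728 × 1/4 = 432
  pink: 1728 × 2/4 = 864
  white: 1728 × 1/4 = 432
χ² = Σ (O − E)² / E
  red: (432 − 432)² / 432 = 0.0000
  pink: (848 − 864)² / 864 = 0.2963
  white: (448 − 432)² / 432 = 0.5926
χ² = 0.0000 + 0.2963 + 0.5926 = 0.8889 ≈ 0.889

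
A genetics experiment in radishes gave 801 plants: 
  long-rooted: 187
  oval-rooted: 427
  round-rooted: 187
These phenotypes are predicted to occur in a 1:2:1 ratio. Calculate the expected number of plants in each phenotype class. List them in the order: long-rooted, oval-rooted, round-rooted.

200.25, 400.5, 200.25

The 1:2:1 ratio has 4 parts, so with N = 801 the expected counts are:
  long-rooted: 801 × 1/4 = 200.25
  oval-rooted: 801 × 2/4 = 400.5
  round-rooted: 801 × 1/4 = 200.25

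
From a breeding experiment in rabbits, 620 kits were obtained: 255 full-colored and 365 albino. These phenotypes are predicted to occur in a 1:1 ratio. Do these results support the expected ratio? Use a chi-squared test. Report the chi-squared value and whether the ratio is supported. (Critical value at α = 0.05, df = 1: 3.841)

19.516; not consistent

Under the 1:1 hypothesis (Σ ratio = 2, N = 620):
  full-colored: 620 × 1/2 = 310
  albino: 620 × 1/2 = 310
χ² = Σ (O − E)² / E
  full-colored: (255 − 310)² / 310 = 9.7581
  albino: (365 − 310)² / 310 = 9.7581
χ² = 9.7581 + 9.7581 = 19.5162 ≈ 19.516
Degrees of freedom = 2 − 1 = 1; critical value at α = 0.05 is 3.841.
Since 19.516 > 3.841, we reject the null hypothesis — the data do not fit the 1:1 ratio.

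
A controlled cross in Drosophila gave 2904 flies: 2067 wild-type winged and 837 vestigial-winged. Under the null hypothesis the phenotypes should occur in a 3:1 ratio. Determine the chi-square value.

22.628

The 3:1 ratio has 4 parts, so with N = 2904 the expected counts are:
  wild-type winged: 2904 × 3/4 = 2178
  vestigial-winged: 2904 × 1/4 = 726
χ² = Σ (O − E)² / E
  wild-type winged: (2067 − 2178)² / 2178 = 5.6570
  vestigial-winged: (837 − 726)² / 726 = 16.9711
χ² = 5.6570 + 16.9711 = 22.6281 ≈ 22.628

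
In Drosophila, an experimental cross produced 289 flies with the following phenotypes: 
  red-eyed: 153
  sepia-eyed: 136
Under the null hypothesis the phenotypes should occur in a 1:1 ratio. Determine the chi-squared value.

1.000

Expected counts for N = 289 under a 1:1 ratio (total parts = 2):
  red-eyed: 289 × 1/2 = 144.5
  sepia-eyed: 289 × 1/2 = 144.5
χ² = Σ (O − E)² / E
  red-eyed: (153 − 144.5)² / 144.5 = 0.5000
  sepia-eyed: (136 − 144.5)² / 144.5 = 0.5000
χ² = 0.5000 + 0.5000 = 1.000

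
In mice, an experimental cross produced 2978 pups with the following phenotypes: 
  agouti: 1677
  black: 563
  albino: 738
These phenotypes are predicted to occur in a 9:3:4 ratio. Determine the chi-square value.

Under the 9:3:4 hypothesis (Σ ratio = 16, N = 2978):
  agouti: 2978 × 9/16 = 1675.125
  black: 2978 × 3/16 = 558.375
  albino: 2978 × 4/16 = 744.5
χ² = Σ (O − E)² / E
  agouti: (1677 − 1675.125)² / 1675.125 = 0.0021
  black: (563 − 558.375)² / 558.375 = 0.0383
  albino: (738 − 744.5)² / 744.5 = 0.0567
χ² = 0.0021 + 0.0383 + 0.0567 = 0.0971 ≈ 0.097

0.097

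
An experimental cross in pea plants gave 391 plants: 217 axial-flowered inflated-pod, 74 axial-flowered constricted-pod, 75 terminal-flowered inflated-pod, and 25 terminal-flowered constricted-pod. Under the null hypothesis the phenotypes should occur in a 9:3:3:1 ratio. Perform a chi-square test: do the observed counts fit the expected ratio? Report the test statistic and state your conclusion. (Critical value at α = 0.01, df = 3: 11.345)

0.097; consistent

Expected counts for N = 391 under a 9:3:3:1 ratio (total parts = 16):
  axial-flowered inflated-pod: 391 × 9/16 = 219.9375
  axial-flowered constricted-pod: 391 × 3/16 = 73.3125
  terminal-flowered inflated-pod: 391 × 3/16 = 73.3125
  terminal-flowered constricted-pod: 391 × 1/16 = 24.4375
χ² = Σ (O − E)² / E
  axial-flowered inflated-pod: (217 − 219.9375)² / 219.9375 = 0.0392
  axial-flowered constricted-pod: (74 − 73.3125)² / 73.3125 = 0.0064
  terminal-flowered inflated-pod: (75 − 73.3125)² / 73.3125 = 0.0388
  terminal-flowered constricted-pod: (25 − 24.4375)² / 24.4375 = 0.0129
χ² = 0.0392 + 0.0064 + 0.0388 + 0.0129 = 0.0973 ≈ 0.097
Degrees of freedom = 4 − 1 = 3; critical value at α = 0.01 is 11.345.
Since 0.097 < 11.345, we fail to reject the null hypothesis — the data are consistent with the 9:3:3:1 ratio.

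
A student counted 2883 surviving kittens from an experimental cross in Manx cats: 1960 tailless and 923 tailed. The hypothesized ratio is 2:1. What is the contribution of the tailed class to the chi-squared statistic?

Expected counts for N = 2883 under a 2:1 ratio (total parts = 3):
  tailless: 2883 × 2/3 = 1922
  tailed: 2883 × 1/3 = 961
Contribution of tailed: (923 − 961)² / 961 = 1.5026

1.503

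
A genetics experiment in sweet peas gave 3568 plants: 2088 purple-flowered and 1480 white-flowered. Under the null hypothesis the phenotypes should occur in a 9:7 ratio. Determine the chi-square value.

7.472

Under the 9:7 hypothesis (Σ ratio = 16, N = 3568):
  purple-flowered: 3568 × 9/16 = 2007
  white-flowered: 3568 × 7/16 = 1561
χ² = Σ (O − E)² / E
  purple-flowered: (2088 − 2007)² / 2007 = 3.2691
  white-flowered: (1480 − 1561)² / 1561 = 4.2031
χ² = 3.2691 + 4.2031 = 7.4722 ≈ 7.472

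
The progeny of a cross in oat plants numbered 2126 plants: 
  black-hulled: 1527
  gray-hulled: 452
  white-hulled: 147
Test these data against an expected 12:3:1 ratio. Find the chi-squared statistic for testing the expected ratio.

Total ratio parts = 16. Expected numbers out of 2126:
  black-hulled: 2126 × 12/16 = 1594.5
  gray-hulled: 2126 × 3/16 = 398.625
  white-hulled: 2126 × 1/16 = 132.875
χ² = Σ (O − E)² / E
  black-hulled: (1527 − 1594.5)² / 1594.5 = 2.8575
  gray-hulled: (452 − 398.625)² / 398.625 = 7.1468
  white-hulled: (147 − 132.875)² / 132.875 = 1.5015
χ² = 2.8575 + 7.1468 + 1.5015 = 11.5058 ≈ 11.506

11.506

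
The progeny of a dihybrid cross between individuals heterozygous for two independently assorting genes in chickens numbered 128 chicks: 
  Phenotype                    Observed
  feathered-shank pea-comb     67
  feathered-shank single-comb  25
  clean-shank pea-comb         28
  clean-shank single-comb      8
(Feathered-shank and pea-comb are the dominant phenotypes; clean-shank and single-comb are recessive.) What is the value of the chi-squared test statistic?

A dihybrid F₂ with independent assortment and complete dominance at both loci gives a 9:3:3:1 phenotypic ratio.
The 9:3:3:1 ratio has 16 parts, so with N = 128 the expected counts are:
  feathered-shank pea-comb: 128 × 9/16 = 72
  feathered-shank single-comb: 128 × 3/16 = 24
  clean-shank pea-comb: 128 × 3/16 = 24
  clean-shank single-comb: 128 × 1/16 = 8
χ² = Σ (O − E)² / E
  feathered-shank pea-comb: (67 − 72)² / 72 = 0.3472
  feathered-shank single-comb: (25 − 24)² / 24 = 0.0417
  clean-shank pea-comb: (28 − 24)² / 24 = 0.6667
  clean-shank single-comb: (8 − 8)² / 8 = 0.0000
χ² = 0.3472 + 0.0417 + 0.6667 + 0.0000 = 1.0556 ≈ 1.056

1.056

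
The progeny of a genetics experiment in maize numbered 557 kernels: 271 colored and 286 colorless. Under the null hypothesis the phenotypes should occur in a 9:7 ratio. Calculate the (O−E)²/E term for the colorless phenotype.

7.347

Expected counts for N = 557 under a 9:7 ratio (total parts = 16):
  colored: 557 × 9/16 = 313.3125
  colorless: 557 × 7/16 = 243.6875
Contribution of colorless: (286 − 243.6875)² / 243.6875 = 7.3469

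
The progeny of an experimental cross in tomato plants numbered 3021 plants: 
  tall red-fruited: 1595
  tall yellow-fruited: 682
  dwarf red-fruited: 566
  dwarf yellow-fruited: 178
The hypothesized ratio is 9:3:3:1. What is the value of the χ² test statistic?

30.599

The 9:3:3:1 ratio has 16 parts, so with N = 3021 the expected counts are:
  tall red-fruited: 3021 × 9/16 = 1699.3125
  tall yellow-fruited: 3021 × 3/16 = 566.4375
  dwarf red-fruited: 3021 × 3/16 = 566.4375
  dwarf yellow-fruited: 3021 × 1/16 = 188.8125
χ² = Σ (O − E)² / E
  tall red-fruited: (1595 − 1699.3125)² / 1699.3125 = 6.4032
  tall yellow-fruited: (682 − 566.4375)² / 566.4375 = 23.5766
  dwarf red-fruited: (566 − 566.4375)² / 566.4375 = 0.0003
  dwarf yellow-fruited: (178 − 188.8125)² / 188.8125 = 0.6192
χ² = 6.4032 + 23.5766 + 0.0003 + 0.6192 = 30.5993 ≈ 30.599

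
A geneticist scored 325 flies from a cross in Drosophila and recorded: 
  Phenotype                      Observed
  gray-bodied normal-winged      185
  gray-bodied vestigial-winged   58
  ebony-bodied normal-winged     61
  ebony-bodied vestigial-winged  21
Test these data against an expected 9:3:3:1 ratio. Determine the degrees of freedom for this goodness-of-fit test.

A goodness-of-fit test with 4 phenotype classes has df = 4 − 1 = 3.

3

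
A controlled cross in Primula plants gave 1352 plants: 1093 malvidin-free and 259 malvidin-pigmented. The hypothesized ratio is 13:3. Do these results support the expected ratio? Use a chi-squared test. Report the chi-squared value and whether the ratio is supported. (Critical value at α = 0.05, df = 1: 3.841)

Total ratio parts = 16. Expected numbers out of 1352:
  malvidin-free: 1352 × 13/16 = 1098.5
  malvidin-pigmented: 1352 × 3/16 = 253.5
χ² = Σ (O − E)² / E
  malvidin-free: (1093 − 1098.5)² / 1098.5 = 0.0275
  malvidin-pigmented: (259 − 253.5)² / 253.5 = 0.1193
χ² = 0.0275 + 0.1193 = 0.1468 ≈ 0.147
Degrees of freedom = 2 − 1 = 1; critical value at α = 0.05 is 3.841.
Since 0.147 < 3.841, we fail to reject the null hypothesis — the data are consistent with the 13:3 ratio.

0.147; consistent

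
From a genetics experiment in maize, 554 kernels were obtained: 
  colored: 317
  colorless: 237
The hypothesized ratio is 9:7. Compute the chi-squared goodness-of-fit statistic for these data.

The 9:7 ratio has 16 parts, so with N = 554 the expected counts are:
  colored: 554 × 9/16 = 311.625
  colorless: 554 × 7/16 = 242.375
χ² = Σ (O − E)² / E
  colored: (317 − 311.625)² / 311.625 = 0.0927
  colorless: (237 − 242.375)² / 242.375 = 0.1192
χ² = 0.0927 + 0.1192 = 0.2119 ≈ 0.212

0.212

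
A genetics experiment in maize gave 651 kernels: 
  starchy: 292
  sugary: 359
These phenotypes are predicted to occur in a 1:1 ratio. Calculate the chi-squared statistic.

6.896

The 1:1 ratio has 2 parts, so with N = 651 the expected counts are:
  starchy: 651 × 1/2 = 325.5
  sugary: 651 × 1/2 = 325.5
χ² = Σ (O − E)² / E
  starchy: (292 − 325.5)² / 325.5 = 3.4478
  sugary: (359 − 325.5)² / 325.5 = 3.4478
χ² = 3.4478 + 3.4478 = 6.8956 ≈ 6.896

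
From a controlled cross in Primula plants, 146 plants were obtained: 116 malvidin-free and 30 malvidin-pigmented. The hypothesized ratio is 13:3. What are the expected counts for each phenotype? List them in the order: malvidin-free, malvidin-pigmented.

118.625, 27.375

Expected counts for N = 146 under a 13:3 ratio (total parts = 16):
  malvidin-free: 146 × 13/16 = 118.625
  malvidin-pigmented: 146 × 3/16 = 27.375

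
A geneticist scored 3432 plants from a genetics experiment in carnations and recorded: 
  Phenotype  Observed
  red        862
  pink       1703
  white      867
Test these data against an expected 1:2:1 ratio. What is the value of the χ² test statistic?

Expected counts for N = 3432 under a 1:2:1 ratio (total parts = 4):
  red: 3432 × 1/4 = 858
  pink: 3432 × 2/4 = 1716
  white: 3432 × 1/4 = 858
χ² = Σ (O − E)² / E
  red: (862 − 858)² / 858 = 0.0186
  pink: (1703 − 1716)² / 1716 = 0.0985
  white: (867 − 858)² / 858 = 0.0944
χ² = 0.0186 + 0.0985 + 0.0944 = 0.2115 ≈ 0.212

0.212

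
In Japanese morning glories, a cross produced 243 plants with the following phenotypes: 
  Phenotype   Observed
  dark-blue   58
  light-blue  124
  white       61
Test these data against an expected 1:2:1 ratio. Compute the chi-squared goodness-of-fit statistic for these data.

0.177

Under the 1:2:1 hypothesis (Σ ratio = 4, N = 243):
  dark-blue: 243 × 1/4 = 60.75
  light-blue: 243 × 2/4 = 121.5
  white: 243 × 1/4 = 60.75
χ² = Σ (O − E)² / E
  dark-blue: (58 − 60.75)² / 60.75 = 0.1245
  light-blue: (124 − 121.5)² / 121.5 = 0.0514
  white: (61 − 60.75)² / 60.75 = 0.0010
χ² = 0.1245 + 0.0514 + 0.0010 = 0.1769 ≈ 0.177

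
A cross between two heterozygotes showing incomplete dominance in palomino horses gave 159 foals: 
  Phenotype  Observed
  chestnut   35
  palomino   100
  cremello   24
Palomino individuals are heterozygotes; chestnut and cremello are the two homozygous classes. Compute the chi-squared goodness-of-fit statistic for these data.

12.094

With incomplete dominance, a heterozygote × heterozygote cross gives a 1:2:1 phenotypic ratio.
Total ratio parts = 4. Expected numbers out of 159:
  chestnut: 159 × 1/4 = 39.75
  palomino: 159 × 2/4 = 79.5
  cremello: 159 × 1/4 = 39.75
χ² = Σ (O − E)² / E
  chestnut: (35 − 39.75)² / 39.75 = 0.5676
  palomino: (100 − 79.5)² / 79.5 = 5.2862
  cremello: (24 − 39.75)² / 39.75 = 6.2406
χ² = 0.5676 + 5.2862 + 6.2406 = 12.0944 ≈ 12.094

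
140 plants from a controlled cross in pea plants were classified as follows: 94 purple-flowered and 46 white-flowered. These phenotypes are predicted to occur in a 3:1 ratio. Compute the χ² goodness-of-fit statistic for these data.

The 3:1 ratio has 4 parts, so with N = 140 the expected counts are:
  purple-flowered: 140 × 3/4 = 105
  white-flowered: 140 × 1/4 = 35
χ² = Σ (O − E)² / E
  purple-flowered: (94 − 105)² / 105 = 1.1524
  white-flowered: (46 − 35)² / 35 = 3.4571
χ² = 1.1524 + 3.4571 = 4.6095 ≈ 4.610

4.610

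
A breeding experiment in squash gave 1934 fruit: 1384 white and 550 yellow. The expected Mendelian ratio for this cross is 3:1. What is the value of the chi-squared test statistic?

12.195

Under the 3:1 hypothesis (Σ ratio = 4, N = 1934):
  white: 1934 × 3/4 = 1450.5
  yellow: 1934 × 1/4 = 483.5
χ² = Σ (O − E)² / E
  white: (1384 − 1450.5)² / 1450.5 = 3.0488
  yellow: (550 − 483.5)² / 483.5 = 9.1463
χ² = 3.0488 + 9.1463 = 12.1951 ≈ 12.195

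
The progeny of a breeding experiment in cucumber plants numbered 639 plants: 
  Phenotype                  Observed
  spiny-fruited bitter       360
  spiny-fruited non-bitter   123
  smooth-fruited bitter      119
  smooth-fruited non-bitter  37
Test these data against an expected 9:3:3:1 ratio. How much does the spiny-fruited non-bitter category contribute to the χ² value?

Expected counts for N = 639 under a 9:3:3:1 ratio (total parts = 16):
  spiny-fruited bitter: 639 × 9/16 = 359.4375
  spiny-fruited non-bitter: 639 × 3/16 = 119.8125
  smooth-fruited bitter: 639 × 3/16 = 119.8125
  smooth-fruited non-bitter: 639 × 1/16 = 39.9375
Contribution of spiny-fruited non-bitter: (123 − 119.8125)² / 119.8125 = 0.0848

0.085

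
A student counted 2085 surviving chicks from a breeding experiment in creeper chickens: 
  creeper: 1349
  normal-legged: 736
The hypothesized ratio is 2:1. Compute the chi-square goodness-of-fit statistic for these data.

The 2:1 ratio has 3 parts, so with N = 2085 the expected counts are:
  creeper: 2085 × 2/3 = 1390
  normal-legged: 2085 × 1/3 = 695
χ² = Σ (O − E)² / E
  creeper: (1349 − 1390)² / 1390 = 1.2094
  normal-legged: (736 − 695)² / 695 = 2.4187
χ² = 1.2094 + 2.4187 = 3.6281 ≈ 3.628

3.628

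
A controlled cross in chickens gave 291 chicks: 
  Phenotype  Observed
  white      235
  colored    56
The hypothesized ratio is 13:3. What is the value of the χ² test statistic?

0.047

Expected counts for N = 291 under a 13:3 ratio (total parts = 16):
  white: 291 × 13/16 = 236.4375
  colored: 291 × 3/16 = 54.5625
χ² = Σ (O − E)² / E
  white: (235 − 236.4375)² / 236.4375 = 0.0087
  colored: (56 − 54.5625)² / 54.5625 = 0.0379
χ² = 0.0087 + 0.0379 = 0.0466 ≈ 0.047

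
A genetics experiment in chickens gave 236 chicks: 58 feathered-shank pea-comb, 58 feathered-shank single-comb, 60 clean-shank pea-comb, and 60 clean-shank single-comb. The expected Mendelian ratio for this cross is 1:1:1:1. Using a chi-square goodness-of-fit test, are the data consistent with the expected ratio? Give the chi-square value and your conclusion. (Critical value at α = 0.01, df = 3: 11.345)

Under the 1:1:1:1 hypothesis (Σ ratio = 4, N = 236):
  feathered-shank pea-comb: 236 × 1/4 = 59
  feathered-shank single-comb: 236 × 1/4 = 59
  clean-shank pea-comb: 236 × 1/4 = 59
  clean-shank single-comb: 236 × 1/4 = 59
χ² = Σ (O − E)² / E
  feathered-shank pea-comb: (58 − 59)² / 59 = 0.0169
  feathered-shank single-comb: (58 − 59)² / 59 = 0.0169
  clean-shank pea-comb: (60 − 59)² / 59 = 0.0169
  clean-shank single-comb: (60 − 59)² / 59 = 0.0169
χ² = 0.0169 + 0.0169 + 0.0169 + 0.0169 = 0.0676 ≈ 0.068
Degrees of freedom = 4 − 1 = 3; critical value at α = 0.01 is 11.345.
Since 0.068 < 11.345, we fail to reject the null hypothesis — the data are consistent with the 1:1:1:1 ratio.

0.068; consistent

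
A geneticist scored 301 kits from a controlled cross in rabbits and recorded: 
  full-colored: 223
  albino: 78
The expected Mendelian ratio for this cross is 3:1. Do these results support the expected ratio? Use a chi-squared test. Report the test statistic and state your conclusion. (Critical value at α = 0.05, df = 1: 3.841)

0.134; consistent

Total ratio parts = 4. Expected numbers out of 301:
  full-colored: 301 × 3/4 = 225.75
  albino: 301 × 1/4 = 75.25
χ² = Σ (O − E)² / E
  full-colored: (223 − 225.75)² / 225.75 = 0.0335
  albino: (78 − 75.25)² / 75.25 = 0.1005
χ² = 0.0335 + 0.1005 = 0.134
Degrees of freedom = 2 − 1 = 1; critical value at α = 0.05 is 3.841.
Since 0.134 < 3.841, we fail to reject the null hypothesis — the data are consistent with the 3:1 ratio.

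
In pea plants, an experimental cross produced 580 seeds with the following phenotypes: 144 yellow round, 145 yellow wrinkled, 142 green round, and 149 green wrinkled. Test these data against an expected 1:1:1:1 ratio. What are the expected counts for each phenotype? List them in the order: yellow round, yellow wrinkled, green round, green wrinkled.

Total ratio parts = 4. Expected numbers out of 580:
  yellow round: 580 × 1/4 = 145
  yellow wrinkled: 580 × 1/4 = 145
  green round: 580 × 1/4 = 145
  green wrinkled: 580 × 1/4 = 145

145, 145, 145, 145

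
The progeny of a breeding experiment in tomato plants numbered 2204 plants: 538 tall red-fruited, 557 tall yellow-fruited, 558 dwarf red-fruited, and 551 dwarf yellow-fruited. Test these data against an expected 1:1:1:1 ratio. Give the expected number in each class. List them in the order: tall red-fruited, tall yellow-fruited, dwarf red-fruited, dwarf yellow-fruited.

Under the 1:1:1:1 hypothesis (Σ ratio = 4, N = 2204):
  tall red-fruited: 2204 × 1/4 = 551
  tall yellow-fruited: 2204 × 1/4 = 551
  dwarf red-fruited: 2204 × 1/4 = 551
  dwarf yellow-fruited: 2204 × 1/4 = 551

551, 551, 551, 551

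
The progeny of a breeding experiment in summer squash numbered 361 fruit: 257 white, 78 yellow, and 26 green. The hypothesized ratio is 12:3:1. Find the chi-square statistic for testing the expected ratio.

Expected counts for N = 361 under a 12:3:1 ratio (total parts = 16):
  white: 361 × 12/16 = 270.75
  yellow: 361 × 3/16 = 67.6875
  green: 361 × 1/16 = 22.5625
χ² = Σ (O − E)² / E
  white: (257 − 270.75)² / 270.75 = 0.6983
  yellow: (78 − 67.6875)² / 67.6875 = 1.5712
  green: (26 − 22.5625)² / 22.5625 = 0.5237
χ² = 0.6983 + 1.5712 + 0.5237 = 2.7932 ≈ 2.793

2.793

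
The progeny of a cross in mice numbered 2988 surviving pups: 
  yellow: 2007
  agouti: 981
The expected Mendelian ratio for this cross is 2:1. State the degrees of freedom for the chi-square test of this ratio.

A goodness-of-fit test with 2 phenotype classes has df = 2 − 1 = 1.

1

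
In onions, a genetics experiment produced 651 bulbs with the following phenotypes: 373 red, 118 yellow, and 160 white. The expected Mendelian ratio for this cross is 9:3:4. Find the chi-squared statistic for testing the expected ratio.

Expected counts for N = 651 under a 9:3:4 ratio (total parts = 16):
  red: 651 × 9/16 = 366.1875
  yellow: 651 × 3/16 = 122.0625
  white: 651 × 4/16 = 162.75
χ² = Σ (O − E)² / E
  red: (373 − 366.1875)² / 366.1875 = 0.1267
  yellow: (118 − 122.0625)² / 122.0625 = 0.1352
  white: (160 − 162.75)² / 162.75 = 0.0465
χ² = 0.1267 + 0.1352 + 0.0465 = 0.3084 ≈ 0.308

0.308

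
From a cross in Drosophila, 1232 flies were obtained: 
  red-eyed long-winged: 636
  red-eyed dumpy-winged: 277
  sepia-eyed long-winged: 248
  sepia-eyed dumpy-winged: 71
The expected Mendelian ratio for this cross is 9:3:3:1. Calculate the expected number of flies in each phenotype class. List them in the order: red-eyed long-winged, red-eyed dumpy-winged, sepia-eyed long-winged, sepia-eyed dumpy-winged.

Total ratio parts = 16. Expected numbers out of 1232:
  red-eyed long-winged: 1232 × 9/16 = 693
  red-eyed dumpy-winged: 1232 × 3/16 = 231
  sepia-eyed long-winged: 1232 × 3/16 = 231
  sepia-eyed dumpy-winged: 1232 × 1/16 = 77

693, 231, 231, 77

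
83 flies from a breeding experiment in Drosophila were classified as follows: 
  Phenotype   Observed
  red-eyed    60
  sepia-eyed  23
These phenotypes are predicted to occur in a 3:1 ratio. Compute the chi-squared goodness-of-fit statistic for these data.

0.325

The 3:1 ratio has 4 parts, so with N = 83 the expected counts are:
  red-eyed: 83 × 3/4 = 62.25
  sepia-eyed: 83 × 1/4 = 20.75
χ² = Σ (O − E)² / E
  red-eyed: (60 − 62.25)² / 62.25 = 0.0813
  sepia-eyed: (23 − 20.75)² / 20.75 = 0.2440
χ² = 0.0813 + 0.2440 = 0.3253 ≈ 0.325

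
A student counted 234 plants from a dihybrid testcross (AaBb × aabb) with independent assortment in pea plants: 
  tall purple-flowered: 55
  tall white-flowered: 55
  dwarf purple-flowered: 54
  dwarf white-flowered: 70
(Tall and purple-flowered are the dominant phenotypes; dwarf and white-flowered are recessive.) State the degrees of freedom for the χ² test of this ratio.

3

A dihybrid testcross with independent assortment gives a 1:1:1:1 ratio.
A goodness-of-fit test with 4 phenotype classes has df = 4 − 1 = 3.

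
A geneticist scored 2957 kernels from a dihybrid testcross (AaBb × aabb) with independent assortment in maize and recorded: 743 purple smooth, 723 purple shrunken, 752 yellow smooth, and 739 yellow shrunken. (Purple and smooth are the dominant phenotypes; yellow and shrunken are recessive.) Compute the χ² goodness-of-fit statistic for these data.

A dihybrid testcross with independent assortment gives a 1:1:1:1 ratio.
Total ratio parts = 4. Expected numbers out of 2957:
  purple smooth: 2957 × 1/4 = 739.25
  purple shrunken: 2957 × 1/4 = 739.25
  yellow smooth: 2957 × 1/4 = 739.25
  yellow shrunken: 2957 × 1/4 = 739.25
χ² = Σ (O − E)² / E
  purple smooth: (743 − 739.25)² / 739.25 = 0.0190
  purple shrunken: (723 − 739.25)² / 739.25 = 0.3572
  yellow smooth: (752 − 739.25)² / 739.25 = 0.2199
  yellow shrunken: (739 − 739.25)² / 739.25 = 0.0001
χ² = 0.0190 + 0.3572 + 0.2199 + 0.0001 = 0.5962 ≈ 0.596

0.596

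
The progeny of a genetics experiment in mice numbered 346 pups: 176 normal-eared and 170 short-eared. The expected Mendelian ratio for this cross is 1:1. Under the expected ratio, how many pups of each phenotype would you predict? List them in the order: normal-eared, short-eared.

173, 173

Total ratio parts = 2. Expected numbers out of 346:
  normal-eared: 346 × 1/2 = 173
  short-eared: 346 × 1/2 = 173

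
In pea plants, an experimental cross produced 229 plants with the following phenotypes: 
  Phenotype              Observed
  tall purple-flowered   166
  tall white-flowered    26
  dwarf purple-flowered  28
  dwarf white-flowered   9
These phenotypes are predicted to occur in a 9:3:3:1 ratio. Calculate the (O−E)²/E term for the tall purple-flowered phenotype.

10.736

Expected counts for N = 229 under a 9:3:3:1 ratio (total parts = 16):
  tall purple-flowered: 229 × 9/16 = 128.8125
  tall white-flowered: 229 × 3/16 = 42.9375
  dwarf purple-flowered: 229 × 3/16 = 42.9375
  dwarf white-flowered: 229 × 1/16 = 14.3125
Contribution of tall purple-flowered: (166 − 128.8125)² / 128.8125 = 10.7358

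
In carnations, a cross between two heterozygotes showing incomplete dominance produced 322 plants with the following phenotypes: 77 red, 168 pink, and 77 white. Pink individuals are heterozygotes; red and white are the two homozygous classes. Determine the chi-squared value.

0.609

With incomplete dominance, a heterozygote × heterozygote cross gives a 1:2:1 phenotypic ratio.
Expected counts for N = 322 under a 1:2:1 ratio (total parts = 4):
  red: 322 × 1/4 = 80.5
  pink: 322 × 2/4 = 161
  white: 322 × 1/4 = 80.5
χ² = Σ (O − E)² / E
  red: (77 − 80.5)² / 80.5 = 0.1522
  pink: (168 − 161)² / 161 = 0.3043
  white: (77 − 80.5)² / 80.5 = 0.1522
χ² = 0.1522 + 0.3043 + 0.1522 = 0.6087 ≈ 0.609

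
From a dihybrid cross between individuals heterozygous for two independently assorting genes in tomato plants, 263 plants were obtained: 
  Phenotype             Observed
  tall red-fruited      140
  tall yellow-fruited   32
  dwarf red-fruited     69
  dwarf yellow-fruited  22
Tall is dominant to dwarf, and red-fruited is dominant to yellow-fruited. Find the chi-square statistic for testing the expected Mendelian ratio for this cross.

A dihybrid F₂ with independent assortment and complete dominance at both loci gives a 9:3:3:1 phenotypic ratio.
Expected counts for N = 263 under a 9:3:3:1 ratio (total parts = 16):
  tall red-fruited: 263 × 9/16 = 147.9375
  tall yellow-fruited: 263 × 3/16 = 49.3125
  dwarf red-fruited: 263 × 3/16 = 49.3125
  dwarf yellow-fruited: 263 × 1/16 = 16.4375
χ² = Σ (O − E)² / E
  tall red-fruited: (140 − 147.9375)² / 147.9375 = 0.4259
  tall yellow-fruited: (32 − 49.3125)² / 49.3125 = 6.0780
  dwarf red-fruited: (69 − 49.3125)² / 49.3125 = 7.8600
  dwarf yellow-fruited: (22 − 16.4375)² / 16.4375 = 1.8824
χ² = 0.4259 + 6.0780 + 7.8600 + 1.8824 = 16.2463 ≈ 16.246

16.246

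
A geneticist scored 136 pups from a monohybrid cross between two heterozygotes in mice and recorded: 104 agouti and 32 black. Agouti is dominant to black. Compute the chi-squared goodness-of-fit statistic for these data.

0.157

For a monohybrid cross between heterozygotes with complete dominance, the expected phenotypic ratio is 3:1.
Total ratio parts = 4. Expected numbers out of 136:
  agouti: 136 × 3/4 = 102
  black: 136 × 1/4 = 34
χ² = Σ (O − E)² / E
  agouti: (104 − 102)² / 102 = 0.0392
  black: (32 − 34)² / 34 = 0.1176
χ² = 0.0392 + 0.1176 = 0.1568 ≈ 0.157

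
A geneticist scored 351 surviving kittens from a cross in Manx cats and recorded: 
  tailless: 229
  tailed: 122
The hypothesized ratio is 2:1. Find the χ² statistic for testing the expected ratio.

0.321

Under the 2:1 hypothesis (Σ ratio = 3, N = 351):
  tailless: 351 × 2/3 = 234
  tailed: 351 × 1/3 = 117
χ² = Σ (O − E)² / E
  tailless: (229 − 234)² / 234 = 0.1068
  tailed: (122 − 117)² / 117 = 0.2137
χ² = 0.1068 + 0.2137 = 0.3205 ≈ 0.321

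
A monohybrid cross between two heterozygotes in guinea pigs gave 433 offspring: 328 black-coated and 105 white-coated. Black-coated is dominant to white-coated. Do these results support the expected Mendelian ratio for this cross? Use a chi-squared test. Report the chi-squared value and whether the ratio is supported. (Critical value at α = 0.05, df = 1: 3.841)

0.130; consistent

For a monohybrid cross between heterozygotes with complete dominance, the expected phenotypic ratio is 3:1.
The 3:1 ratio has 4 parts, so with N = 433 the expected counts are:
  black-coated: 433 × 3/4 = 324.75
  white-coated: 433 × 1/4 = 108.25
χ² = Σ (O − E)² / E
  black-coated: (328 − 324.75)² / 324.75 = 0.0325
  white-coated: (105 − 108.25)² / 108.25 = 0.0976
χ² = 0.0325 + 0.0976 = 0.1301 ≈ 0.130
Degrees of freedom = 2 − 1 = 1; critical value at α = 0.05 is 3.841.
Since 0.130 < 3.841, we fail to reject the null hypothesis — the data are consistent with the 3:1 ratio.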